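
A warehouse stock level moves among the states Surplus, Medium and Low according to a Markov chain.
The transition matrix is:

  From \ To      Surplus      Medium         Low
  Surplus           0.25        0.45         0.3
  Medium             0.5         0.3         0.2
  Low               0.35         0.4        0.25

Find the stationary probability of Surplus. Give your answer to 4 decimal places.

0.3701

Let the stationary distribution be π with π = πP and π_1 + π_2 + π_3 = 1.
π_1 = 0.25·π_1 + 0.5·π_2 + 0.35·π_3
π_2 = 0.45·π_1 + 0.3·π_2 + 0.4·π_3
Solving with the normalization constraint gives π = (0.3701, 0.3805, 0.2495).
So the stationary probability of Surplus is 0.3701.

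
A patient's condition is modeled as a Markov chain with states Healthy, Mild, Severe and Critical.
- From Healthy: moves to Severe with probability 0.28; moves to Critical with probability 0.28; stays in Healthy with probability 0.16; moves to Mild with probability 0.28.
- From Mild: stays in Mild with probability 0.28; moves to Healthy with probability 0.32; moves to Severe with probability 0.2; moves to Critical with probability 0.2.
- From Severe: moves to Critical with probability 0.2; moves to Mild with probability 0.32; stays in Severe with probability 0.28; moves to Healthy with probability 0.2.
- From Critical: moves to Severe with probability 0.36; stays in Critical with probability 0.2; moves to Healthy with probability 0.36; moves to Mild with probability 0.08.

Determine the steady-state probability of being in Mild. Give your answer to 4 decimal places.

Let the stationary distribution be π with π = πP and π_1 + π_2 + π_3 + π_4 = 1.
π_1 = 0.16·π_1 + 0.32·π_2 + 0.2·π_3 + 0.36·π_4
π_2 = 0.28·π_1 + 0.28·π_2 + 0.32·π_3 + 0.08·π_4
π_3 = 0.28·π_1 + 0.2·π_2 + 0.28·π_3 + 0.36·π_4
Solving with the normalization constraint gives π = (0.2547, 0.2470, 0.2779, 0.2204).
So the stationary probability of Mild is 0.2470.

0.2470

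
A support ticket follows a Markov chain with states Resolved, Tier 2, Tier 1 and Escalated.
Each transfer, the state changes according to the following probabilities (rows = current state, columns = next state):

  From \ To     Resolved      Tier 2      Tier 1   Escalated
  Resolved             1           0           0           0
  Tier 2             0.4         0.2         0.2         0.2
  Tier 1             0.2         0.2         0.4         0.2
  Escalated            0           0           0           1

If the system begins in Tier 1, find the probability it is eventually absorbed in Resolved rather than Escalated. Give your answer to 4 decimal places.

Let h(s) be the probability of absorption at Resolved starting from transient state s. Then h(Resolved) = 1 and h(Escalated) = 0. By first-step analysis:
h(Tier 2) = 0.4·1 + 0.2·h(Tier 2) + 0.2·h(Tier 1) + 0.2·0
h(Tier 1) = 0.2·1 + 0.2·h(Tier 2) + 0.4·h(Tier 1) + 0.2·0
Solving: h(Tier 2) = 0.6364, h(Tier 1) = 0.5455.
Starting from Tier 1, the probability is 0.5455.

0.5455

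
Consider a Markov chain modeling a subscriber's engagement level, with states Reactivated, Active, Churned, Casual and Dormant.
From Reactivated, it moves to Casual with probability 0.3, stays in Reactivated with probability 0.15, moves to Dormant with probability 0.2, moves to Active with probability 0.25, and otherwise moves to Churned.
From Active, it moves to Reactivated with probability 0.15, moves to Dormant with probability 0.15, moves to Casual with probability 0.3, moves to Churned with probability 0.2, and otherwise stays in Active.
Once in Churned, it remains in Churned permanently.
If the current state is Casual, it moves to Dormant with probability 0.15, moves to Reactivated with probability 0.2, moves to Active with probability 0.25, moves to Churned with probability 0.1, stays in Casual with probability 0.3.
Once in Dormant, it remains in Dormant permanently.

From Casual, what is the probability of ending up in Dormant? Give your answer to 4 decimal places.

0.5621

Let h(s) be the probability of absorption at Dormant starting from transient state s. Then h(Dormant) = 1 and h(Churned) = 0. By first-step analysis:
h(Reactivated) = 0.15·h(Reactivated) + 0.25·h(Active) + 0.1·0 + 0.3·h(Casual) + 0.2·1
h(Active) = 0.15·h(Reactivated) + 0.2·h(Active) + 0.2·0 + 0.3·h(Casual) + 0.15·1
h(Casual) = 0.2·h(Reactivated) + 0.25·h(Active) + 0.1·0 + 0.3·h(Casual) + 0.15·1
Solving: h(Reactivated) = 0.5830, h(Active) = 0.5076, h(Casual) = 0.5621.
Starting from Casual, the probability is 0.5621.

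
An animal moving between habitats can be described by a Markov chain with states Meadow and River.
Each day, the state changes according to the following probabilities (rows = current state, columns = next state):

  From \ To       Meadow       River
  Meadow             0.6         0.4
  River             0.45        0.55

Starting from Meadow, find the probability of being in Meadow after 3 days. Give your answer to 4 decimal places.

Propagate the distribution vector 3 days from Meadow.
After 0 days: (1.0000, 0.0000)
After 1 day: (0.6000, 0.4000)
After 2 days: (0.5400, 0.4600)
After 3 days: (0.5310, 0.4690)
P(in Meadow after 3 days) = 0.5310

0.5310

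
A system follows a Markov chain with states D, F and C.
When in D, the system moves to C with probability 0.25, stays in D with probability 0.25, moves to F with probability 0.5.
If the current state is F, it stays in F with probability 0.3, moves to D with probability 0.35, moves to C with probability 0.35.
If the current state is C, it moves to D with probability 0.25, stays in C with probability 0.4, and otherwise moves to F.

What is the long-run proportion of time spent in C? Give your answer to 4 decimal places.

Let the stationary distribution be π with π = πP and π_1 + π_2 + π_3 = 1.
π_1 = 0.25·π_1 + 0.35·π_2 + 0.25·π_3
π_2 = 0.5·π_1 + 0.3·π_2 + 0.35·π_3
Solving with the normalization constraint gives π = (0.2874, 0.3744, 0.3382).
So the stationary probability of C is 0.3382.

0.3382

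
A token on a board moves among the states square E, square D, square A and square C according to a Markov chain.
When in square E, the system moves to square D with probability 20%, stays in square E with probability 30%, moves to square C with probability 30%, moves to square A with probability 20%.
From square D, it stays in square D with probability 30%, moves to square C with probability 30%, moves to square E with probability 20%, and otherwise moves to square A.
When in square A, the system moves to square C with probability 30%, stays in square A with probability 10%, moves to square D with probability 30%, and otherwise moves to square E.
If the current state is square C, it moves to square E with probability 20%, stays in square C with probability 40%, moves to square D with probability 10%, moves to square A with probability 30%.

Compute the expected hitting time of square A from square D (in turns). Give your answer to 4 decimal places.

Let t(s) be the expected number of turns to first reach square A from state s, with t(square A) = 0. Conditioning on the first turn:
t(square E) = 1 + 0.3·t(square E) + 0.2·t(square D) + 0.3·t(square C)
t(square D) = 1 + 0.2·t(square E) + 0.3·t(square D) + 0.3·t(square C)
t(square C) = 1 + 0.2·t(square E) + 0.1·t(square D) + 0.4·t(square C)
Solving: t(square E) = 4.2857, t(square D) = 4.2857, t(square C) = 3.8095.
Expected turns from square D to square A: 4.2857.

4.2857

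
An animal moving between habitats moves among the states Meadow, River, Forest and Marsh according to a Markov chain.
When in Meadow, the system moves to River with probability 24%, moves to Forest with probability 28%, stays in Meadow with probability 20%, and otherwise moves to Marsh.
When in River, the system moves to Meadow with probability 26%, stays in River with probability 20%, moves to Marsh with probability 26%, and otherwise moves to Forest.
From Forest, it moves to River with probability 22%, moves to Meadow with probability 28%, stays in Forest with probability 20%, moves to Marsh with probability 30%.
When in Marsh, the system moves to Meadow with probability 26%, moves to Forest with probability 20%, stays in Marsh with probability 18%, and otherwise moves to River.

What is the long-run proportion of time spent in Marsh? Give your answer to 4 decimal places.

Let the stationary distribution be π with π = πP and π_1 + π_2 + π_3 + π_4 = 1.
π_1 = 0.2·π_1 + 0.26·π_2 + 0.28·π_3 + 0.26·π_4
π_2 = 0.24·π_1 + 0.2·π_2 + 0.22·π_3 + 0.36·π_4
π_3 = 0.28·π_1 + 0.28·π_2 + 0.2·π_3 + 0.2·π_4
Solving with the normalization constraint gives π = (0.2498, 0.2555, 0.2404, 0.2543).
So the stationary probability of Marsh is 0.2543.

0.2543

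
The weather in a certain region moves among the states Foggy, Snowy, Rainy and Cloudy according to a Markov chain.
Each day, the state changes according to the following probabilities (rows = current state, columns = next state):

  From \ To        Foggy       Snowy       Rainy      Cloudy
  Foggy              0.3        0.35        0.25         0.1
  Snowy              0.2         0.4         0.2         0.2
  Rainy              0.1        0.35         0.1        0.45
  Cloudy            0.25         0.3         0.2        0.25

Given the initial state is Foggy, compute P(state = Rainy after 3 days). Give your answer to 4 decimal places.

Propagate the distribution vector 3 days from Foggy.
After 0 days: (1.0000, 0.0000, 0.0000, 0.0000)
After 1 day: (0.3000, 0.3500, 0.2500, 0.1000)
After 2 days: (0.2100, 0.3625, 0.1900, 0.2375)
After 3 days: (0.2139, 0.3563, 0.1915, 0.2384)
P(in Rainy after 3 days) = 0.1915

0.1915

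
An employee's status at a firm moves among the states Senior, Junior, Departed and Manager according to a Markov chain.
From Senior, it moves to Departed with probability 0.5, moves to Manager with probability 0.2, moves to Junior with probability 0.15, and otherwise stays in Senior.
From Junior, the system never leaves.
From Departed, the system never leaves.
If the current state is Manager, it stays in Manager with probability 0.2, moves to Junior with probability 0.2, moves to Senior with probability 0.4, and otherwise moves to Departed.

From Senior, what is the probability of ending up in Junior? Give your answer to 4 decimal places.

Let h(s) be the probability of absorption at Junior starting from transient state s. Then h(Junior) = 1 and h(Departed) = 0. By first-step analysis:
h(Senior) = 0.15·h(Senior) + 0.15·1 + 0.5·0 + 0.2·h(Manager)
h(Manager) = 0.4·h(Senior) + 0.2·1 + 0.2·0 + 0.2·h(Manager)
Solving: h(Senior) = 0.2667, h(Manager) = 0.3833.
Starting from Senior, the probability is 0.2667.

0.2667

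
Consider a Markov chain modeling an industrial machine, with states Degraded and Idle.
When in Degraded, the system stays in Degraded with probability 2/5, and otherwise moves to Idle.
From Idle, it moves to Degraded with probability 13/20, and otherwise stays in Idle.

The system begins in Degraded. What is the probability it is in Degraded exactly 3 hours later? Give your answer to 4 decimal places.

0.5125

Propagate the distribution vector 3 hours from Degraded.
After 0 hours: (1.0000, 0.0000)
After 1 hour: (0.4000, 0.6000)
After 2 hours: (0.5500, 0.4500)
After 3 hours: (0.5125, 0.4875)
P(in Degraded after 3 hours) = 0.5125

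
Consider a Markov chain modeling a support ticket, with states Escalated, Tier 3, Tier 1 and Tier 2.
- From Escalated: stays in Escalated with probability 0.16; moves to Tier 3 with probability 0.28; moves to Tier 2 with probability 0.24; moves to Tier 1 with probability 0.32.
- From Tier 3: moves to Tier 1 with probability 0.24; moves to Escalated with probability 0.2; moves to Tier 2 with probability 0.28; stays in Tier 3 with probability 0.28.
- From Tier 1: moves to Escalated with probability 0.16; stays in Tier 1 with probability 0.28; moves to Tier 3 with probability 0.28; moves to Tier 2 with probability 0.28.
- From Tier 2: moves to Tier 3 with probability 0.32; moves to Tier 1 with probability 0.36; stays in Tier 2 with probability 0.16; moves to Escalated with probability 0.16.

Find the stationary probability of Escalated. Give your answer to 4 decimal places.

Let the stationary distribution be π with π = πP and π_1 + π_2 + π_3 + π_4 = 1.
π_1 = 0.16·π_1 + 0.2·π_2 + 0.16·π_3 + 0.16·π_4
π_2 = 0.28·π_1 + 0.28·π_2 + 0.28·π_3 + 0.32·π_4
π_3 = 0.32·π_1 + 0.24·π_2 + 0.28·π_3 + 0.36·π_4
Solving with the normalization constraint gives π = (0.1716, 0.2898, 0.2948, 0.2439).
So the stationary probability of Escalated is 0.1716.

0.1716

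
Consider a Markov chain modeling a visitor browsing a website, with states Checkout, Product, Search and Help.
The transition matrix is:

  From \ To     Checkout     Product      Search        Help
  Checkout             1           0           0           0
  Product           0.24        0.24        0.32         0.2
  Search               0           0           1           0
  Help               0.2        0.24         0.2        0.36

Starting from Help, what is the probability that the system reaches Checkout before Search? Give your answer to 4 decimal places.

0.4781

Let h(s) be the probability of absorption at Checkout starting from transient state s. Then h(Checkout) = 1 and h(Search) = 0. By first-step analysis:
h(Product) = 0.24·1 + 0.24·h(Product) + 0.32·0 + 0.2·h(Help)
h(Help) = 0.2·1 + 0.24·h(Product) + 0.2·0 + 0.36·h(Help)
Solving: h(Product) = 0.4416, h(Help) = 0.4781.
Starting from Help, the probability is 0.4781.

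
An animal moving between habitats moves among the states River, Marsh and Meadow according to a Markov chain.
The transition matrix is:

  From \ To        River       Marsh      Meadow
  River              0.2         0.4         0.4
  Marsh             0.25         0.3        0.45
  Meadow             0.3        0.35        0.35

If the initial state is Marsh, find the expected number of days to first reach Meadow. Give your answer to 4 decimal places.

2.2826

Let t(s) be the expected number of days to first reach Meadow from state s, with t(Meadow) = 0. Conditioning on the first day:
t(River) = 1 + 0.2·t(River) + 0.4·t(Marsh)
t(Marsh) = 1 + 0.25·t(River) + 0.3·t(Marsh)
Solving: t(River) = 2.3913, t(Marsh) = 2.2826.
Expected days from Marsh to Meadow: 2.2826.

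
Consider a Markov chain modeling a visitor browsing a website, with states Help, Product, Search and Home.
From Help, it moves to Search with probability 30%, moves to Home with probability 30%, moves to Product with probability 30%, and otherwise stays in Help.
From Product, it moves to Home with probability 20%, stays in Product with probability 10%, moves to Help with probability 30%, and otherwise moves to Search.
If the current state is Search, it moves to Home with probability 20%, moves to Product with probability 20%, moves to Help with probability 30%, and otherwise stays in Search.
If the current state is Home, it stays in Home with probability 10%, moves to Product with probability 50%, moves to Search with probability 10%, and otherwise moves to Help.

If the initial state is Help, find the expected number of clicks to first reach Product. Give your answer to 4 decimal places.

3.1217

Let t(s) be the expected number of clicks to first reach Product from state s, with t(Product) = 0. Conditioning on the first click:
t(Help) = 1 + 0.1·t(Help) + 0.3·t(Search) + 0.3·t(Home)
t(Search) = 1 + 0.3·t(Help) + 0.3·t(Search) + 0.2·t(Home)
t(Home) = 1 + 0.3·t(Help) + 0.1·t(Search) + 0.1·t(Home)
Solving: t(Help) = 3.1217, t(Search) = 3.4921, t(Home) = 2.5397.
Expected clicks from Help to Product: 3.1217.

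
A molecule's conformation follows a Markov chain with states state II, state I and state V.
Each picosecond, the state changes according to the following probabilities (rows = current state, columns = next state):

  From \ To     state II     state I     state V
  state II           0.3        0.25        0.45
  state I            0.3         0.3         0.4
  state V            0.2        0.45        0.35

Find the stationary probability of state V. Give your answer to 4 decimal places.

Let the stationary distribution be π with π = πP and π_1 + π_2 + π_3 = 1.
π_1 = 0.3·π_1 + 0.3·π_2 + 0.2·π_3
π_2 = 0.25·π_1 + 0.3·π_2 + 0.45·π_3
Solving with the normalization constraint gives π = (0.2607, 0.3460, 0.3934).
So the stationary probability of state V is 0.3934.

0.3934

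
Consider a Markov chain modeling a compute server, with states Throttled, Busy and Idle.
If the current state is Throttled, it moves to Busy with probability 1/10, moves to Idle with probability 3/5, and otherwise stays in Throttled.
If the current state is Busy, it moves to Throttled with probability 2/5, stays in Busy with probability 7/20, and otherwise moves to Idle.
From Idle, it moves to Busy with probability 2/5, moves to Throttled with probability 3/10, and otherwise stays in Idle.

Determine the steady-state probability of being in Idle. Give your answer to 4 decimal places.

Let the stationary distribution be π with π = πP and π_1 + π_2 + π_3 = 1.
π_1 = 0.3·π_1 + 0.4·π_2 + 0.3·π_3
π_2 = 0.1·π_1 + 0.35·π_2 + 0.4·π_3
Solving with the normalization constraint gives π = (0.3287, 0.2870, 0.3843).
So the stationary probability of Idle is 0.3843.

0.3843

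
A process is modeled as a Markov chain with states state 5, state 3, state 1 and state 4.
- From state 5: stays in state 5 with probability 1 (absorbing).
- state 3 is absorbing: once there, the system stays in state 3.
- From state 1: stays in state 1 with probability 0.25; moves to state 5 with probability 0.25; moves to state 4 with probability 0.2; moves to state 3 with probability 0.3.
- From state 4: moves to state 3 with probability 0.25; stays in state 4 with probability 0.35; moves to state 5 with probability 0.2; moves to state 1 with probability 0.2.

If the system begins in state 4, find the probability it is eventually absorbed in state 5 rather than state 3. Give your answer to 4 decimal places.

0.4469

Let h(s) be the probability of absorption at state 5 starting from transient state s. Then h(state 5) = 1 and h(state 3) = 0. By first-step analysis:
h(state 1) = 0.25·1 + 0.3·0 + 0.25·h(state 1) + 0.2·h(state 4)
h(state 4) = 0.2·1 + 0.25·0 + 0.2·h(state 1) + 0.35·h(state 4)
Solving: h(state 1) = 0.4525, h(state 4) = 0.4469.
Starting from state 4, the probability is 0.4469.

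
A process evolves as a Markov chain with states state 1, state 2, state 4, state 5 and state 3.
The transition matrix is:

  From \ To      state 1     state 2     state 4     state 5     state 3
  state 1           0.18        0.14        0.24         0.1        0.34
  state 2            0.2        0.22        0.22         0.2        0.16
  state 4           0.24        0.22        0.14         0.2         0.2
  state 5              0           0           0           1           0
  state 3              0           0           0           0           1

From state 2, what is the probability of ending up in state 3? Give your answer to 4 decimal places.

0.5331

Let h(s) be the probability of absorption at state 3 starting from transient state s. Then h(state 3) = 1 and h(state 5) = 0. By first-step analysis:
h(state 1) = 0.18·h(state 1) + 0.14·h(state 2) + 0.24·h(state 4) + 0.1·0 + 0.34·1
h(state 2) = 0.2·h(state 1) + 0.22·h(state 2) + 0.22·h(state 4) + 0.2·0 + 0.16·1
h(state 4) = 0.24·h(state 1) + 0.22·h(state 2) + 0.14·h(state 4) + 0.2·0 + 0.2·1
Solving: h(state 1) = 0.6682, h(state 2) = 0.5331, h(state 4) = 0.5554.
Starting from state 2, the probability is 0.5331.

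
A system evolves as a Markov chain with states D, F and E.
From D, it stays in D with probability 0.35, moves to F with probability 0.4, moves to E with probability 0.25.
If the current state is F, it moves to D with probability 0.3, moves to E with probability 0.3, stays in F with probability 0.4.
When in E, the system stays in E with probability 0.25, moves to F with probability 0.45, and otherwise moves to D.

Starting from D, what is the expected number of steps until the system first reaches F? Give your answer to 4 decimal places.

2.4242

Let t(s) be the expected number of steps to first reach F from state s, with t(F) = 0. Conditioning on the first step:
t(D) = 1 + 0.35·t(D) + 0.25·t(E)
t(E) = 1 + 0.3·t(D) + 0.25·t(E)
Solving: t(D) = 2.4242, t(E) = 2.3030.
Expected steps from D to F: 2.4242.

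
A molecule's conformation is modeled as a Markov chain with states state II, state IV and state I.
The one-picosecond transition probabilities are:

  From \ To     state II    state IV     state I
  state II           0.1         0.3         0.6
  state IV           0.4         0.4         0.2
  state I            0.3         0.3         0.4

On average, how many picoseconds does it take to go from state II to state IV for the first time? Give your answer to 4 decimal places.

3.3333

Let t(s) be the expected number of picoseconds to first reach state IV from state s, with t(state IV) = 0. Conditioning on the first picosecond:
t(state II) = 1 + 0.1·t(state II) + 0.6·t(state I)
t(state I) = 1 + 0.3·t(state II) + 0.4·t(state I)
Solving: t(state II) = 3.3333, t(state I) = 3.3333.
Expected picoseconds from state II to state IV: 3.3333.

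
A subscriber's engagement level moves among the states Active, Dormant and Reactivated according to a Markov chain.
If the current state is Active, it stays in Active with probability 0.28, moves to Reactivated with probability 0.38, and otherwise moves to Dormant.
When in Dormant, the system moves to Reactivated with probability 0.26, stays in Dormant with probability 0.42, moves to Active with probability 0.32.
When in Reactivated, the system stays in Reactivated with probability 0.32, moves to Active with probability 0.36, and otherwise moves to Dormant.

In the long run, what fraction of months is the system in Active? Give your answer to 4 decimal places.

0.3199

Let the stationary distribution be π with π = πP and π_1 + π_2 + π_3 = 1.
π_1 = 0.28·π_1 + 0.32·π_2 + 0.36·π_3
π_2 = 0.34·π_1 + 0.42·π_2 + 0.32·π_3
Solving with the normalization constraint gives π = (0.3199, 0.3627, 0.3174).
So the stationary probability of Active is 0.3199.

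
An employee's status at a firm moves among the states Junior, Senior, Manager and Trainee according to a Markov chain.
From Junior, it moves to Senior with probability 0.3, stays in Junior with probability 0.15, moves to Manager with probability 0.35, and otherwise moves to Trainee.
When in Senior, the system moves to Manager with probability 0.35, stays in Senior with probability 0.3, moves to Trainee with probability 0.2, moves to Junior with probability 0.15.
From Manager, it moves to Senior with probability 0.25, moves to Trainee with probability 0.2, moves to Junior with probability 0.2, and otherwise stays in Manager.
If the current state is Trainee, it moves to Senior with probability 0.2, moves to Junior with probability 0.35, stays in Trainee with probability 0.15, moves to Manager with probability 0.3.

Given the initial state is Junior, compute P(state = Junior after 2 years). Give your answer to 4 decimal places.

Propagate the distribution vector 2 years from Junior.
After 0 years: (1.0000, 0.0000, 0.0000, 0.0000)
After 1 year: (0.1500, 0.3000, 0.3500, 0.2000)
After 2 years: (0.2075, 0.2625, 0.3400, 0.1900)
P(in Junior after 2 years) = 0.2075

0.2075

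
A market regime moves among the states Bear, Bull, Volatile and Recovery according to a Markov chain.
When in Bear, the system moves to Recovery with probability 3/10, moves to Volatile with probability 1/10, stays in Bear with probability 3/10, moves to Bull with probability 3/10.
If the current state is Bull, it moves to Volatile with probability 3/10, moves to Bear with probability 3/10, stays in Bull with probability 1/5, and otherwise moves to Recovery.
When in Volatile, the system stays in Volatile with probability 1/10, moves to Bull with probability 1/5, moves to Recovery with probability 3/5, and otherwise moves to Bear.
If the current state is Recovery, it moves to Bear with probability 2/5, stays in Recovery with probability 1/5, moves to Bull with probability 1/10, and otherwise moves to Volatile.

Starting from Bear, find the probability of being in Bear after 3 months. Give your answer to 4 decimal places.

Propagate the distribution vector 3 months from Bear.
After 0 months: (1.0000, 0.0000, 0.0000, 0.0000)
After 1 month: (0.3000, 0.3000, 0.1000, 0.3000)
After 2 months: (0.3100, 0.2000, 0.2200, 0.2700)
After 3 months: (0.2830, 0.2040, 0.1940, 0.3190)
P(in Bear after 3 months) = 0.2830

0.2830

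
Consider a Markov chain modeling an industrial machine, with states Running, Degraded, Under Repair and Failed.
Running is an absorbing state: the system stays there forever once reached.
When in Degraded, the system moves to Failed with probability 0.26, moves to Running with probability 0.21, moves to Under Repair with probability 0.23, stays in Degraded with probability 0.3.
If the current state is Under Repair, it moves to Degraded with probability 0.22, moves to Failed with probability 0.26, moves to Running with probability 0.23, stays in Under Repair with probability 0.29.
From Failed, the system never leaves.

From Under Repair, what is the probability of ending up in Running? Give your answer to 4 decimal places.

0.4642

Let h(s) be the probability of absorption at Running starting from transient state s. Then h(Running) = 1 and h(Failed) = 0. By first-step analysis:
h(Degraded) = 0.21·1 + 0.3·h(Degraded) + 0.23·h(Under Repair) + 0.26·0
h(Under Repair) = 0.23·1 + 0.22·h(Degraded) + 0.29·h(Under Repair) + 0.26·0
Solving: h(Degraded) = 0.4525, h(Under Repair) = 0.4642.
Starting from Under Repair, the probability is 0.4642.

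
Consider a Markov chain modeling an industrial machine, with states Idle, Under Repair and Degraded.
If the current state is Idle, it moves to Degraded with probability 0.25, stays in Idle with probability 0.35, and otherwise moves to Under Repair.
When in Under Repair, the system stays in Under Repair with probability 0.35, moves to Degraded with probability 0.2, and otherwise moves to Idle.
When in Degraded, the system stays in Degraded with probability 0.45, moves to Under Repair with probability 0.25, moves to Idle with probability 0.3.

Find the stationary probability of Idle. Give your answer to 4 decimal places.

0.3694

Let the stationary distribution be π with π = πP and π_1 + π_2 + π_3 = 1.
π_1 = 0.35·π_1 + 0.45·π_2 + 0.3·π_3
π_2 = 0.4·π_1 + 0.35·π_2 + 0.25·π_3
Solving with the normalization constraint gives π = (0.3694, 0.3393, 0.2913).
So the stationary probability of Idle is 0.3694.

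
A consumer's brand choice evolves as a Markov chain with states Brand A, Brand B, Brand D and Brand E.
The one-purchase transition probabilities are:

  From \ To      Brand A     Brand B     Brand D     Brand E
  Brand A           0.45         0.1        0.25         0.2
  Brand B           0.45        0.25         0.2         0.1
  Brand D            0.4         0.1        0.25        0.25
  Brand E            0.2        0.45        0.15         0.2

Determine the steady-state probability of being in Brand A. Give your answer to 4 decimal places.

0.3911

Let the stationary distribution be π with π = πP and π_1 + π_2 + π_3 + π_4 = 1.
π_1 = 0.45·π_1 + 0.45·π_2 + 0.4·π_3 + 0.2·π_4
π_2 = 0.1·π_1 + 0.25·π_2 + 0.1·π_3 + 0.45·π_4
π_3 = 0.25·π_1 + 0.2·π_2 + 0.25·π_3 + 0.15·π_4
Solving with the normalization constraint gives π = (0.3911, 0.1965, 0.2210, 0.1914).
So the stationary probability of Brand A is 0.3911.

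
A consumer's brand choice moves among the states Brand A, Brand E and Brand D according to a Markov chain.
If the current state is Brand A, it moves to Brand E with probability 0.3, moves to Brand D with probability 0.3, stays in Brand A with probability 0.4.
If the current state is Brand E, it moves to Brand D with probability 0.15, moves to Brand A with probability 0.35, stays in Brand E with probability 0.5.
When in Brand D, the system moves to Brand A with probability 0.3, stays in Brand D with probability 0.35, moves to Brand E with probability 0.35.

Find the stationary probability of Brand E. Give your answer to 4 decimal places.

0.3909

Let the stationary distribution be π with π = πP and π_1 + π_2 + π_3 = 1.
π_1 = 0.4·π_1 + 0.35·π_2 + 0.3·π_3
π_2 = 0.3·π_1 + 0.5·π_2 + 0.35·π_3
Solving with the normalization constraint gives π = (0.3550, 0.3909, 0.2541).
So the stationary probability of Brand E is 0.3909.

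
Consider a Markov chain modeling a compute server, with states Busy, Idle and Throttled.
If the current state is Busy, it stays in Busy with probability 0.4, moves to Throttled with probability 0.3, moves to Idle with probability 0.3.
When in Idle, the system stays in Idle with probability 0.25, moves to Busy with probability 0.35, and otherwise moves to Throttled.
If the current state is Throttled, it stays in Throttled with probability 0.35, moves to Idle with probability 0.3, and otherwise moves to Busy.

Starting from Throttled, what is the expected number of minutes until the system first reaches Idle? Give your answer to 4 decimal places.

3.3333

Let t(s) be the expected number of minutes to first reach Idle from state s, with t(Idle) = 0. Conditioning on the first minute:
t(Busy) = 1 + 0.4·t(Busy) + 0.3·t(Throttled)
t(Throttled) = 1 + 0.35·t(Busy) + 0.35·t(Throttled)
Solving: t(Busy) = 3.3333, t(Throttled) = 3.3333.
Expected minutes from Throttled to Idle: 3.3333.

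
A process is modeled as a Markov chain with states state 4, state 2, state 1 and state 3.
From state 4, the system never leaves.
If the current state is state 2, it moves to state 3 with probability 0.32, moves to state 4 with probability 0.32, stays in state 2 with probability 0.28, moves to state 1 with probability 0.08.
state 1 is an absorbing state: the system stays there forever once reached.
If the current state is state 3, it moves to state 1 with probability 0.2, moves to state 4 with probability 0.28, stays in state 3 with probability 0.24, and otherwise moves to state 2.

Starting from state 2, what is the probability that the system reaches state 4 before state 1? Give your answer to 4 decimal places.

0.7273

Let h(s) be the probability of absorption at state 4 starting from transient state s. Then h(state 4) = 1 and h(state 1) = 0. By first-step analysis:
h(state 2) = 0.32·1 + 0.28·h(state 2) + 0.08·0 + 0.32·h(state 3)
h(state 3) = 0.28·1 + 0.28·h(state 2) + 0.2·0 + 0.24·h(state 3)
Solving: h(state 2) = 0.7273, h(state 3) = 0.6364.
Starting from state 2, the probability is 0.7273.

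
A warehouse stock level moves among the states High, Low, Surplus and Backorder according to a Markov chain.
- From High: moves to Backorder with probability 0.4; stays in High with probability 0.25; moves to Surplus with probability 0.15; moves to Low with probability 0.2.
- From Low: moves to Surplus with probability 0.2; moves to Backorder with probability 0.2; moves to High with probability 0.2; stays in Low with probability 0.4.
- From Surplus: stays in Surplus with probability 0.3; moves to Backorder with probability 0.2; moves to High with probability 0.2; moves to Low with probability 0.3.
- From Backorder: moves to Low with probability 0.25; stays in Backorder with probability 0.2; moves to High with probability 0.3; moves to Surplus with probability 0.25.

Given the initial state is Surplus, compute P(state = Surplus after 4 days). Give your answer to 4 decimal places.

0.2229

Propagate the distribution vector 4 days from Surplus.
After 0 days: (0.0000, 0.0000, 1.0000, 0.0000)
After 1 day: (0.2000, 0.3000, 0.3000, 0.2000)
After 2 days: (0.2300, 0.3000, 0.2300, 0.2400)
After 3 days: (0.2355, 0.2950, 0.2235, 0.2460)
After 4 days: (0.2364, 0.2937, 0.2229, 0.2471)
P(in Surplus after 4 days) = 0.2229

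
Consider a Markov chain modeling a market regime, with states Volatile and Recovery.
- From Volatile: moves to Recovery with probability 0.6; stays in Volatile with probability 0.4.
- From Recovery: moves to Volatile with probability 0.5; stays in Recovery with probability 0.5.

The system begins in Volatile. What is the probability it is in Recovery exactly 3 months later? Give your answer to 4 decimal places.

0.5460

Propagate the distribution vector 3 months from Volatile.
After 0 months: (1.0000, 0.0000)
After 1 month: (0.4000, 0.6000)
After 2 months: (0.4600, 0.5400)
After 3 months: (0.4540, 0.5460)
P(in Recovery after 3 months) = 0.5460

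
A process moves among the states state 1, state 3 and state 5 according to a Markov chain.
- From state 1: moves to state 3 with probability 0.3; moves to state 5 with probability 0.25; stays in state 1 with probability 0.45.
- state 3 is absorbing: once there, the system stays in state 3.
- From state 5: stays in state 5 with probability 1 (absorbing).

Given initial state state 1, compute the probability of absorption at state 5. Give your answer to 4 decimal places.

Let h(s) be the probability of absorption at state 5 starting from transient state s. Then h(state 5) = 1 and h(state 3) = 0. By first-step analysis:
h(state 1) = 0.45·h(state 1) + 0.3·0 + 0.25·1
Solving: h(state 1) = 0.4545.
Starting from state 1, the probability is 0.4545.

0.4545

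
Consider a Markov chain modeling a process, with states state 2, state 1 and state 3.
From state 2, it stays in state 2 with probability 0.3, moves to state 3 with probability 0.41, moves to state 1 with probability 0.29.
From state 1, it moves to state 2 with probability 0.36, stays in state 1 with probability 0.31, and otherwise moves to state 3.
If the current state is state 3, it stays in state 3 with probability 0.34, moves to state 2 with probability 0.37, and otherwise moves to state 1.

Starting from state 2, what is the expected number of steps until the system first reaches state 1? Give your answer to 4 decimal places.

Let t(s) be the expected number of steps to first reach state 1 from state s, with t(state 1) = 0. Conditioning on the first step:
t(state 2) = 1 + 0.3·t(state 2) + 0.41·t(state 3)
t(state 3) = 1 + 0.37·t(state 2) + 0.34·t(state 3)
Solving: t(state 2) = 3.4483, t(state 3) = 3.4483.
Expected steps from state 2 to state 1: 3.4483.

3.4483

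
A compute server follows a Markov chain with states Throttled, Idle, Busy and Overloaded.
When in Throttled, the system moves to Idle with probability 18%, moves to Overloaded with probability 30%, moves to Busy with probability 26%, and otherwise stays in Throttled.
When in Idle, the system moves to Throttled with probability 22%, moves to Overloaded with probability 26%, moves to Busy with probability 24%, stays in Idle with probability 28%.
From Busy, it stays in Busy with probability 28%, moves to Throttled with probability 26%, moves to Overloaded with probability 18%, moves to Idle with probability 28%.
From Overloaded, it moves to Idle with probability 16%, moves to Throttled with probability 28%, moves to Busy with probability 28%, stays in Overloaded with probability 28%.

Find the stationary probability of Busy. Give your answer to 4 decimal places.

Let the stationary distribution be π with π = πP and π_1 + π_2 + π_3 + π_4 = 1.
π_1 = 0.26·π_1 + 0.22·π_2 + 0.26·π_3 + 0.28·π_4
π_2 = 0.18·π_1 + 0.28·π_2 + 0.28·π_3 + 0.16·π_4
π_3 = 0.26·π_1 + 0.24·π_2 + 0.28·π_3 + 0.28·π_4
Solving with the normalization constraint gives π = (0.2561, 0.2239, 0.2659, 0.2541).
So the stationary probability of Busy is 0.2659.

0.2659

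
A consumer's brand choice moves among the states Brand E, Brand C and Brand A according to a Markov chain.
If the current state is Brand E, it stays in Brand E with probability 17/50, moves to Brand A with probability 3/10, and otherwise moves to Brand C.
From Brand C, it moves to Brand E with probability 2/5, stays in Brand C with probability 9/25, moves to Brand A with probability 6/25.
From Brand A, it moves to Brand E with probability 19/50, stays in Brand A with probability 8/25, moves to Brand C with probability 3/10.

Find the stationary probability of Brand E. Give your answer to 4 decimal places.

Let the stationary distribution be π with π = πP and π_1 + π_2 + π_3 = 1.
π_1 = 0.34·π_1 + 0.4·π_2 + 0.38·π_3
π_2 = 0.36·π_1 + 0.36·π_2 + 0.3·π_3
Solving with the normalization constraint gives π = (0.3720, 0.3429, 0.2851).
So the stationary probability of Brand E is 0.3720.

0.3720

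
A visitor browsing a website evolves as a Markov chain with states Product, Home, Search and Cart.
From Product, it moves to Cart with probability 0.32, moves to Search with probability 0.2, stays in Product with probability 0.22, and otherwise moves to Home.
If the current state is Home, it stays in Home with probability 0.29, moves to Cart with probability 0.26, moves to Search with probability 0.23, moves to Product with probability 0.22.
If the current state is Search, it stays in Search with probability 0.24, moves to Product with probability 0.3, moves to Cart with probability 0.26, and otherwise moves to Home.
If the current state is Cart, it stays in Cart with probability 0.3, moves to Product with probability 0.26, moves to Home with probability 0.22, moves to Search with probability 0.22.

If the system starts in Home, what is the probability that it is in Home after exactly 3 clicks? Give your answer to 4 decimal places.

0.2426

Propagate the distribution vector 3 clicks from Home.
After 0 clicks: (0.0000, 1.0000, 0.0000, 0.0000)
After 1 click: (0.2200, 0.2900, 0.2300, 0.2600)
After 2 clicks: (0.2488, 0.2445, 0.2231, 0.2836)
After 3 clicks: (0.2492, 0.2426, 0.2219, 0.2863)
P(in Home after 3 clicks) = 0.2426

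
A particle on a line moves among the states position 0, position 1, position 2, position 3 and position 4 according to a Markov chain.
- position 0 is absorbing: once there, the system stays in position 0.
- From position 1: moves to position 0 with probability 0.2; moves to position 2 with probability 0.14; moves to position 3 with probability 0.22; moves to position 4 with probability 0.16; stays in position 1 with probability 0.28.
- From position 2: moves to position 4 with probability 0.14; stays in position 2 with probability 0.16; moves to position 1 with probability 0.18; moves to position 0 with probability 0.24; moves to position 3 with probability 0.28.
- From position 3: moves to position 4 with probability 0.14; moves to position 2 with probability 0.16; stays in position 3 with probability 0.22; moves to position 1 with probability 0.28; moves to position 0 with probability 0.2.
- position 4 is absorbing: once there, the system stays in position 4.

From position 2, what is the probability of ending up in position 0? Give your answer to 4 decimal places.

0.6044

Let h(s) be the probability of absorption at position 0 starting from transient state s. Then h(position 0) = 1 and h(position 4) = 0. By first-step analysis:
h(position 1) = 0.2·1 + 0.28·h(position 1) + 0.14·h(position 2) + 0.22·h(position 3) + 0.16·0
h(position 2) = 0.24·1 + 0.18·h(position 1) + 0.16·h(position 2) + 0.28·h(position 3) + 0.14·0
h(position 3) = 0.2·1 + 0.28·h(position 1) + 0.16·h(position 2) + 0.22·h(position 3) + 0.14·0
Solving: h(position 1) = 0.5745, h(position 2) = 0.6044, h(position 3) = 0.5866.
Starting from position 2, the probability is 0.6044.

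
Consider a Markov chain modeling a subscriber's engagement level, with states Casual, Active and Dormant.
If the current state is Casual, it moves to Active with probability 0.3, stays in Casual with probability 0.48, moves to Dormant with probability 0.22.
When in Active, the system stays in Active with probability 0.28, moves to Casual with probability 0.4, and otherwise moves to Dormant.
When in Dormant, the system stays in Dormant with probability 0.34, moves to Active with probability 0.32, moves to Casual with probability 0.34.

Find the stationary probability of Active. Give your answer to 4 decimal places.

0.2997

Let the stationary distribution be π with π = πP and π_1 + π_2 + π_3 = 1.
π_1 = 0.48·π_1 + 0.4·π_2 + 0.34·π_3
π_2 = 0.3·π_1 + 0.28·π_2 + 0.32·π_3
Solving with the normalization constraint gives π = (0.4163, 0.2997, 0.2841).
So the stationary probability of Active is 0.2997.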